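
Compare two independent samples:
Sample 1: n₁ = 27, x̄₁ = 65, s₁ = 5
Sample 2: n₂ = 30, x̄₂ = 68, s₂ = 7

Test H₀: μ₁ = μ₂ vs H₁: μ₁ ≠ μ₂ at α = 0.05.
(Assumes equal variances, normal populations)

Pooled variance: s²_p = [26×5² + 29×7²]/(55) = 37.6545
s_p = 6.1363
SE = s_p×√(1/n₁ + 1/n₂) = 6.1363×√(1/27 + 1/30) = 1.6278
t = (x̄₁ - x̄₂)/SE = (65 - 68)/1.6278 = -1.8430
df = 55, t-critical = ±2.004
Decision: fail to reject H₀

Answer: t = -1.8430, fail to reject H₀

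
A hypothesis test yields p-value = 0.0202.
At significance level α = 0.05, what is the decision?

Answer: reject H₀

Derivation:
Compare p-value to α:
0.0202 < 0.05
Decision: reject H₀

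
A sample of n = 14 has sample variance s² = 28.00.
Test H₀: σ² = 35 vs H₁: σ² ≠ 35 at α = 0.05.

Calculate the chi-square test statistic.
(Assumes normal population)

df = n - 1 = 13
χ² = (n-1)s²/σ₀² = 13×28.00/35 = 10.4000
Critical values: χ²_{0.975,13} = 5.009, χ²_{0.025,13} = 24.736
Rejection region: χ² < 5.009 or χ² > 24.736
Decision: fail to reject H₀

Answer: χ² = 10.4000, fail to reject H₀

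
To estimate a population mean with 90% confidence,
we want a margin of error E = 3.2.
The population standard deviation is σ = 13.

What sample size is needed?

z_0.05 = 1.645
n = (z×σ/E)² = (1.645×13/3.2)²
n = 44.6600
Round up: n = 45

Answer: n = 45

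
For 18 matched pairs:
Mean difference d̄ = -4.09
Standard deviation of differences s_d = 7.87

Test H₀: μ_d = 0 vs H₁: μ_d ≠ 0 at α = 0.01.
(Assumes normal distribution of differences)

df = n - 1 = 17
SE = s_d/√n = 7.87/√18 = 1.8550
t = d̄/SE = -4.09/1.8550 = -2.2049
Critical value: t_{0.005,17} = ±2.898
p-value ≈ 0.0415
Decision: fail to reject H₀

Answer: t = -2.2049, fail to reject H₀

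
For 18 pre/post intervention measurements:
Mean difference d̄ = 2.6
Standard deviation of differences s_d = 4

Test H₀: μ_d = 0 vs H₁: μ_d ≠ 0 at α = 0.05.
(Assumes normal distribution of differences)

df = n - 1 = 17
SE = s_d/√n = 4/√18 = 0.9428
t = d̄/SE = 2.6/0.9428 = 2.7577
Critical value: t_{0.025,17} = ±2.110
p-value ≈ 0.0134
Decision: reject H₀

Answer: t = 2.7577, reject H₀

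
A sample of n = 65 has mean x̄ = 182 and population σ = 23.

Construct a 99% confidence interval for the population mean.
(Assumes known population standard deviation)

Confidence level: 99%, α = 0.01
z_0.005 = 2.576
SE = σ/√n = 23/√65 = 2.8528
Margin of error = 2.576 × 2.8528 = 7.3488
CI: x̄ ± margin = 182 ± 7.3488
CI: (174.6512, 189.3488)

Answer: (174.6512, 189.3488)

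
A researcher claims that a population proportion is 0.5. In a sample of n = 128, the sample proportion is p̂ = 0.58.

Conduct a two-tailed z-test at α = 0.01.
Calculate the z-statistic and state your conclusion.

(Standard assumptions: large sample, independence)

Answer: z = 1.8102, fail to reject H₀

Derivation:
H₀: p = 0.5, H₁: p ≠ 0.5
Standard error: SE = √(p₀(1-p₀)/n) = √(0.5×0.5/128) = 0.044194
z-statistic: z = (p̂ - p₀)/SE = (0.58 - 0.5)/0.044194 = 1.8102
Critical value: z_0.005 = ±2.576
p-value = 0.0703
Decision: fail to reject H₀ at α = 0.01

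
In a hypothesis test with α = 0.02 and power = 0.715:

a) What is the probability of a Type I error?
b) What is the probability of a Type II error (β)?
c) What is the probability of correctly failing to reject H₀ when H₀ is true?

a) Type I error probability = α = 0.02
b) Power = P(reject H₀ | H₁ true) = 1 - β = 0.715, so Type II error probability = β = 1 - Power = 0.285
c) P(fail to reject H₀ | H₀ true) = 1 - α = 0.98

Answer: a) 0.02, b) 0.285, c) 0.98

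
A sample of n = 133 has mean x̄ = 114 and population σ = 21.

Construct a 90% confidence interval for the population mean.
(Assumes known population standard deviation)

Answer: (111.0046, 116.9954)

Derivation:
Confidence level: 90%, α = 0.1
z_0.05 = 1.645
SE = σ/√n = 21/√133 = 1.8209
Margin of error = 1.645 × 1.8209 = 2.9954
CI: x̄ ± margin = 114 ± 2.9954
CI: (111.0046, 116.9954)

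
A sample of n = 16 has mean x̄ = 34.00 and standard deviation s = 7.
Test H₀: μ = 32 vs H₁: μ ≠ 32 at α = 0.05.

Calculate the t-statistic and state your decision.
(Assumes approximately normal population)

df = n - 1 = 15
SE = s/√n = 7/√16 = 1.7500
t = (x̄ - μ₀)/SE = (34.00 - 32)/1.7500 = 1.1429
Critical value: t_{0.025,15} = ±2.131
p-value ≈ 0.2710
Decision: fail to reject H₀

Answer: t = 1.1429, fail to reject H₀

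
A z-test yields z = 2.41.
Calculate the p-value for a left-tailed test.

Answer: p-value ≈ 0.9920

Derivation:
For z = 2.41:
p = P(Z < 2.41) = Φ(2.41) = 0.9920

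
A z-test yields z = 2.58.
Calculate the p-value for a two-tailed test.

Answer: p-value ≈ 0.0099

Derivation:
For z = 2.58:
p = 2×P(Z > |2.58|) = 2×(1 - Φ(2.58)) = 0.0099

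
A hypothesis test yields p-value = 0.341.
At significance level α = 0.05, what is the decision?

Compare p-value to α:
0.341 ≥ 0.05
Decision: fail to reject H₀

Answer: fail to reject H₀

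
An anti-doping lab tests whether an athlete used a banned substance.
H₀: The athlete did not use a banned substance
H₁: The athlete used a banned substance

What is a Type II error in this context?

Type I error (α): Rejecting H₀ when H₀ is true
Type II error (β): Failing to reject H₀ when H₁ is true

Answer: Failing to detect doping in an athlete who used a banned substance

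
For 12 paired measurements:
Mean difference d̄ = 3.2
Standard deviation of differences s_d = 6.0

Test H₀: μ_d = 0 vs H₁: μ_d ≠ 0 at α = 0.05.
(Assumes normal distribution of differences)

df = n - 1 = 11
SE = s_d/√n = 6.0/√12 = 1.7321
t = d̄/SE = 3.2/1.7321 = 1.8475
Critical value: t_{0.025,11} = ±2.201
p-value ≈ 0.0917
Decision: fail to reject H₀

Answer: t = 1.8475, fail to reject H₀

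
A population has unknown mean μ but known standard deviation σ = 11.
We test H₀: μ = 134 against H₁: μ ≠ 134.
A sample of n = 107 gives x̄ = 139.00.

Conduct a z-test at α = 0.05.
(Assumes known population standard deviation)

Answer: z = 4.7019, reject H₀

Derivation:
Standard error: SE = σ/√n = 11/√107 = 1.0634
z-statistic: z = (x̄ - μ₀)/SE = (139.00 - 134)/1.0634 = 4.7019
Critical value: ±1.960
p-value < 0.0001
Decision: reject H₀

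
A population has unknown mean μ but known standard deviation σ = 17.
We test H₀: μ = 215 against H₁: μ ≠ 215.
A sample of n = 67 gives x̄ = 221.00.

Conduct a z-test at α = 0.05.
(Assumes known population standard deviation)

Answer: z = 2.8889, reject H₀

Derivation:
Standard error: SE = σ/√n = 17/√67 = 2.0769
z-statistic: z = (x̄ - μ₀)/SE = (221.00 - 215)/2.0769 = 2.8889
Critical value: ±1.960
p-value = 0.0039
Decision: reject H₀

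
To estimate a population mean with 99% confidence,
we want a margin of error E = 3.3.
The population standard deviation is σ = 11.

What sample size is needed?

z_0.005 = 2.576
n = (z×σ/E)² = (2.576×11/3.3)²
n = 73.7308
Round up: n = 74

Answer: n = 74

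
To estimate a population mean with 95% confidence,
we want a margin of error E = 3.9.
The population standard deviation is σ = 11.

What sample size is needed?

z_0.025 = 1.960
n = (z×σ/E)² = (1.960×11/3.9)²
n = 30.5611
Round up: n = 31

Answer: n = 31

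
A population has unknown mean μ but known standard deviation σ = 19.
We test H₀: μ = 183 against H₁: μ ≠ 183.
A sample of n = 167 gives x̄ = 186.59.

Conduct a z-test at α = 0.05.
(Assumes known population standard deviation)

Answer: z = 2.4417, reject H₀

Derivation:
Standard error: SE = σ/√n = 19/√167 = 1.4703
z-statistic: z = (x̄ - μ₀)/SE = (186.59 - 183)/1.4703 = 2.4417
Critical value: ±1.960
p-value = 0.0146
Decision: reject H₀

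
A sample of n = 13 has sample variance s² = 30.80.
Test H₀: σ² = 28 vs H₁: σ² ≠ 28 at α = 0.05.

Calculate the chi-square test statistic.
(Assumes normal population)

df = n - 1 = 12
χ² = (n-1)s²/σ₀² = 12×30.80/28 = 13.2000
Critical values: χ²_{0.975,12} = 4.404, χ²_{0.025,12} = 23.337
Rejection region: χ² < 4.404 or χ² > 23.337
Decision: fail to reject H₀

Answer: χ² = 13.2000, fail to reject H₀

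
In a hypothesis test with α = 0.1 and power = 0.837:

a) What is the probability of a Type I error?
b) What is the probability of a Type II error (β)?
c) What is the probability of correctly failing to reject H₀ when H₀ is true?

a) Type I error probability = α = 0.1
b) Power = P(reject H₀ | H₁ true) = 1 - β = 0.837, so Type II error probability = β = 1 - Power = 0.163
c) P(fail to reject H₀ | H₀ true) = 1 - α = 0.9

Answer: a) 0.1, b) 0.163, c) 0.9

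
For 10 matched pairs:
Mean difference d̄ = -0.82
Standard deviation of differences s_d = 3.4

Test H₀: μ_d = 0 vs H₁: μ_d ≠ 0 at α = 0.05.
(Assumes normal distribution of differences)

df = n - 1 = 9
SE = s_d/√n = 3.4/√10 = 1.0752
t = d̄/SE = -0.82/1.0752 = -0.7626
Critical value: t_{0.025,9} = ±2.262
p-value ≈ 0.4652
Decision: fail to reject H₀

Answer: t = -0.7626, fail to reject H₀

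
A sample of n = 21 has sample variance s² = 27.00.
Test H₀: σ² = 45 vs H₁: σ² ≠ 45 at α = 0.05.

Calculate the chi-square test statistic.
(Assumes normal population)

Answer: χ² = 12.0000, fail to reject H₀

Derivation:
df = n - 1 = 20
χ² = (n-1)s²/σ₀² = 20×27.00/45 = 12.0000
Critical values: χ²_{0.975,20} = 9.591, χ²_{0.025,20} = 34.170
Rejection region: χ² < 9.591 or χ² > 34.170
Decision: fail to reject H₀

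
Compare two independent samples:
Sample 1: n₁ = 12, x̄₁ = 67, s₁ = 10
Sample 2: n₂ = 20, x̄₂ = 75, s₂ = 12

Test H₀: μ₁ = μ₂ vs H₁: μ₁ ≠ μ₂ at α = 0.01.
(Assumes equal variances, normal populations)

Pooled variance: s²_p = [11×10² + 19×12²]/(30) = 127.8667
s_p = 11.3078
SE = s_p×√(1/n₁ + 1/n₂) = 11.3078×√(1/12 + 1/20) = 4.1290
t = (x̄₁ - x̄₂)/SE = (67 - 75)/4.1290 = -1.9375
df = 30, t-critical = ±2.750
Decision: fail to reject H₀

Answer: t = -1.9375, fail to reject H₀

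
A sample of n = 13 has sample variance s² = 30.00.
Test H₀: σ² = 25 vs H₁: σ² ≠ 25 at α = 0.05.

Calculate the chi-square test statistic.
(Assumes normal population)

Answer: χ² = 14.4000, fail to reject H₀

Derivation:
df = n - 1 = 12
χ² = (n-1)s²/σ₀² = 12×30.00/25 = 14.4000
Critical values: χ²_{0.975,12} = 4.404, χ²_{0.025,12} = 23.337
Rejection region: χ² < 4.404 or χ² > 23.337
Decision: fail to reject H₀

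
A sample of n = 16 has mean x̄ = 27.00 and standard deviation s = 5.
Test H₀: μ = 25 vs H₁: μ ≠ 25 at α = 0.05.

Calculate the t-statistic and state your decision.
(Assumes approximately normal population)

Answer: t = 1.6000, fail to reject H₀

Derivation:
df = n - 1 = 15
SE = s/√n = 5/√16 = 1.2500
t = (x̄ - μ₀)/SE = (27.00 - 25)/1.2500 = 1.6000
Critical value: t_{0.025,15} = ±2.131
p-value ≈ 0.1304
Decision: fail to reject H₀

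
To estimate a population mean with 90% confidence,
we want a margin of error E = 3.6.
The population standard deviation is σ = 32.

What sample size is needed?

Answer: n = 214

Derivation:
z_0.05 = 1.645
n = (z×σ/E)² = (1.645×32/3.6)²
n = 213.8094
Round up: n = 214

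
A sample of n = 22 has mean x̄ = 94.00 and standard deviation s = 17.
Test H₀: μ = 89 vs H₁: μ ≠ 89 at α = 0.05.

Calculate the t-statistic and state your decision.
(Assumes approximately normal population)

Answer: t = 1.3795, fail to reject H₀

Derivation:
df = n - 1 = 21
SE = s/√n = 17/√22 = 3.6244
t = (x̄ - μ₀)/SE = (94.00 - 89)/3.6244 = 1.3795
Critical value: t_{0.025,21} = ±2.080
p-value ≈ 0.1823
Decision: fail to reject H₀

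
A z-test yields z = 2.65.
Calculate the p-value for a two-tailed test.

For z = 2.65:
p = 2×P(Z > |2.65|) = 2×(1 - Φ(2.65)) = 0.0080

Answer: p-value ≈ 0.0080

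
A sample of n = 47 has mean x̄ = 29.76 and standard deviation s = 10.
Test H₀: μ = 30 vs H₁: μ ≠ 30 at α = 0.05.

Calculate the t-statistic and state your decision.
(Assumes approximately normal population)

df = n - 1 = 46
SE = s/√n = 10/√47 = 1.4586
t = (x̄ - μ₀)/SE = (29.76 - 30)/1.4586 = -0.1645
Critical value: t_{0.025,46} = ±2.013
p-value ≈ 0.8701
Decision: fail to reject H₀

Answer: t = -0.1645, fail to reject H₀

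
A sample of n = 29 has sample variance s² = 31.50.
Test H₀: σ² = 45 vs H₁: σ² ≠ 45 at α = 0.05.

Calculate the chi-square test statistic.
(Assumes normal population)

df = n - 1 = 28
χ² = (n-1)s²/σ₀² = 28×31.50/45 = 19.6000
Critical values: χ²_{0.975,28} = 15.308, χ²_{0.025,28} = 44.461
Rejection region: χ² < 15.308 or χ² > 44.461
Decision: fail to reject H₀

Answer: χ² = 19.6000, fail to reject H₀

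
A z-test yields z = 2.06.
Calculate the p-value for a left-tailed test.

For z = 2.06:
p = P(Z < 2.06) = Φ(2.06) = 0.9803

Answer: p-value ≈ 0.9803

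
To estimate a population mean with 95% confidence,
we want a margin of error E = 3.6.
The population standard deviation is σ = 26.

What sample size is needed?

Answer: n = 201

Derivation:
z_0.025 = 1.960
n = (z×σ/E)² = (1.960×26/3.6)²
n = 200.3798
Round up: n = 201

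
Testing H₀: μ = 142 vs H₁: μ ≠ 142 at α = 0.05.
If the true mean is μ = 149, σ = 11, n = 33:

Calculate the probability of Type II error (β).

SE = σ/√n = 11/√33 = 1.9149
Critical values: μ₀ ± z_0.025×SE = 142 ± 1.960×1.9149
Acceptance region: (138.2468, 145.7532)
Under H₁ (μ = 149): z_high = (145.7532 - 149)/1.9149 = -1.6955, z_low = (138.2468 - 149)/1.9149 = -5.6155
β = P(not reject | H₁) = Φ(-1.6955) - Φ(-5.6155) ≈ 0.0450

Answer: β ≈ 0.0450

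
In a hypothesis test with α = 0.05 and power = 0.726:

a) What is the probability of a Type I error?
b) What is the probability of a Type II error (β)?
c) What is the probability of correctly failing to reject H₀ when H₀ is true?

a) Type I error probability = α = 0.05
b) Power = P(reject H₀ | H₁ true) = 1 - β = 0.726, so Type II error probability = β = 1 - Power = 0.274
c) P(fail to reject H₀ | H₀ true) = 1 - α = 0.95

Answer: a) 0.05, b) 0.274, c) 0.95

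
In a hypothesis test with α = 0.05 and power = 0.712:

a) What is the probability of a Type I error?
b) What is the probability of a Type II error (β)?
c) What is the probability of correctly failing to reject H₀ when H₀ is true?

a) Type I error probability = α = 0.05
b) Power = P(reject H₀ | H₁ true) = 1 - β = 0.712, so Type II error probability = β = 1 - Power = 0.288
c) P(fail to reject H₀ | H₀ true) = 1 - α = 0.95

Answer: a) 0.05, b) 0.288, c) 0.95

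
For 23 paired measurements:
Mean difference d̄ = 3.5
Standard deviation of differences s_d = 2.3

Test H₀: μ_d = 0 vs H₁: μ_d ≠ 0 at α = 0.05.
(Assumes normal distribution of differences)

df = n - 1 = 22
SE = s_d/√n = 2.3/√23 = 0.4796
t = d̄/SE = 3.5/0.4796 = 7.2977
Critical value: t_{0.025,22} = ±2.074
p-value < 0.0001
Decision: reject H₀

Answer: t = 7.2977, reject H₀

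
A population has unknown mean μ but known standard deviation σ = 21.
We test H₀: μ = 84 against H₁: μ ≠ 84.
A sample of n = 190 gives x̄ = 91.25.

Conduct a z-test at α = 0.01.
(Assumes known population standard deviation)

Standard error: SE = σ/√n = 21/√190 = 1.5235
z-statistic: z = (x̄ - μ₀)/SE = (91.25 - 84)/1.5235 = 4.7588
Critical value: ±2.576
p-value < 0.0001
Decision: reject H₀

Answer: z = 4.7588, reject H₀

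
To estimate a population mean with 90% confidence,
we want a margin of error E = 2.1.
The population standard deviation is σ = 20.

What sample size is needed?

Answer: n = 246

Derivation:
z_0.05 = 1.645
n = (z×σ/E)² = (1.645×20/2.1)²
n = 245.4444
Round up: n = 246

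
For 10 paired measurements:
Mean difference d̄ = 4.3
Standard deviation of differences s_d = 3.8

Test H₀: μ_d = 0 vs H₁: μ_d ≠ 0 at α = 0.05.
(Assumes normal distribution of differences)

df = n - 1 = 9
SE = s_d/√n = 3.8/√10 = 1.2017
t = d̄/SE = 4.3/1.2017 = 3.5783
Critical value: t_{0.025,9} = ±2.262
p-value ≈ 0.0059
Decision: reject H₀

Answer: t = 3.5783, reject H₀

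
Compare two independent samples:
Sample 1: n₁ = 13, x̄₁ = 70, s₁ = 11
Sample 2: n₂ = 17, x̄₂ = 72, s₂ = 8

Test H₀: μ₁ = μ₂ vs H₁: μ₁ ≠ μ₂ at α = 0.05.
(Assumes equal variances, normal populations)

Answer: t = -0.5773, fail to reject H₀

Derivation:
Pooled variance: s²_p = [12×11² + 16×8²]/(28) = 88.4286
s_p = 9.4036
SE = s_p×√(1/n₁ + 1/n₂) = 9.4036×√(1/13 + 1/17) = 3.4646
t = (x̄₁ - x̄₂)/SE = (70 - 72)/3.4646 = -0.5773
df = 28, t-critical = ±2.048
Decision: fail to reject H₀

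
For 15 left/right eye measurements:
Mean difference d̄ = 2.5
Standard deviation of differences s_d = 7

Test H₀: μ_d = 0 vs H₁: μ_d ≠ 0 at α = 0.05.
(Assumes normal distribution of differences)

Answer: t = 1.3832, fail to reject H₀

Derivation:
df = n - 1 = 14
SE = s_d/√n = 7/√15 = 1.8074
t = d̄/SE = 2.5/1.8074 = 1.3832
Critical value: t_{0.025,14} = ±2.145
p-value ≈ 0.1883
Decision: fail to reject H₀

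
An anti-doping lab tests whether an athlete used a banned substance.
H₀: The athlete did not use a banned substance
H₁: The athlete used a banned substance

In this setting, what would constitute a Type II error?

Type I error: rejecting H₀ when it is actually true (false positive).
Type II error: failing to reject H₀ when H₁ is actually true (false negative).

Answer: Failing to detect doping in an athlete who used a banned substance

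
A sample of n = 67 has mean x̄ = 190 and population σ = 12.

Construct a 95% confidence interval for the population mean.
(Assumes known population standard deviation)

Confidence level: 95%, α = 0.05
z_0.025 = 1.960
SE = σ/√n = 12/√67 = 1.4660
Margin of error = 1.960 × 1.4660 = 2.8734
CI: x̄ ± margin = 190 ± 2.8734
CI: (187.1266, 192.8734)

Answer: (187.1266, 192.8734)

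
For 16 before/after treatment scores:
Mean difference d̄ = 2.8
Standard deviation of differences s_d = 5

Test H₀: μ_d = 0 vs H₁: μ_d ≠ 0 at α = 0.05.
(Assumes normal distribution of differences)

df = n - 1 = 15
SE = s_d/√n = 5/√16 = 1.2500
t = d̄/SE = 2.8/1.2500 = 2.2400
Critical value: t_{0.025,15} = ±2.131
p-value ≈ 0.0407
Decision: reject H₀

Answer: t = 2.2400, reject H₀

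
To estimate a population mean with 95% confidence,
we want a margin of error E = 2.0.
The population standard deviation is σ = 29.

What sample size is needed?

Answer: n = 808

Derivation:
z_0.025 = 1.960
n = (z×σ/E)² = (1.960×29/2.0)²
n = 807.6964
Round up: n = 808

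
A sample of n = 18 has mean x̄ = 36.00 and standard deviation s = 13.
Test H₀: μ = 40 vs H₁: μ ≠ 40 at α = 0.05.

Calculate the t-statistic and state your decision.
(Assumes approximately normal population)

df = n - 1 = 17
SE = s/√n = 13/√18 = 3.0641
t = (x̄ - μ₀)/SE = (36.00 - 40)/3.0641 = -1.3054
Critical value: t_{0.025,17} = ±2.110
p-value ≈ 0.2091
Decision: fail to reject H₀

Answer: t = -1.3054, fail to reject H₀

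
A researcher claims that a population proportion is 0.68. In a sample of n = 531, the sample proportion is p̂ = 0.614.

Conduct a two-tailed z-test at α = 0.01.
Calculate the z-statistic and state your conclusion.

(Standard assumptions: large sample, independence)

H₀: p = 0.68, H₁: p ≠ 0.68
Standard error: SE = √(p₀(1-p₀)/n) = √(0.68×0.32/531) = 0.020243
z-statistic: z = (p̂ - p₀)/SE = (0.614 - 0.68)/0.020243 = -3.2604
Critical value: z_0.005 = ±2.576
p-value = 0.0011
Decision: reject H₀ at α = 0.01

Answer: z = -3.2604, reject H₀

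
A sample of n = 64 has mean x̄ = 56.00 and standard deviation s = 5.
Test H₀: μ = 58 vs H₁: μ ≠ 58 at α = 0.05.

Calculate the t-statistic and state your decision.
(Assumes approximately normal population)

Answer: t = -3.2000, reject H₀

Derivation:
df = n - 1 = 63
SE = s/√n = 5/√64 = 0.6250
t = (x̄ - μ₀)/SE = (56.00 - 58)/0.6250 = -3.2000
Critical value: t_{0.025,63} = ±1.998
p-value ≈ 0.0022
Decision: reject H₀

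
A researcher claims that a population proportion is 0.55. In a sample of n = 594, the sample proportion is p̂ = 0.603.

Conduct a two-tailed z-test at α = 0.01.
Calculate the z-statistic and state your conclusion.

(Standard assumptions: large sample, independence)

Answer: z = 2.5965, reject H₀

Derivation:
H₀: p = 0.55, H₁: p ≠ 0.55
Standard error: SE = √(p₀(1-p₀)/n) = √(0.55×0.45/594) = 0.020412
z-statistic: z = (p̂ - p₀)/SE = (0.603 - 0.55)/0.020412 = 2.5965
Critical value: z_0.005 = ±2.576
p-value = 0.0094
Decision: reject H₀ at α = 0.01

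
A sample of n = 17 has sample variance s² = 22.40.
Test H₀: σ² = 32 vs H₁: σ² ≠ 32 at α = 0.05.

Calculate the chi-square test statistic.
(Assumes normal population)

Answer: χ² = 11.2000, fail to reject H₀

Derivation:
df = n - 1 = 16
χ² = (n-1)s²/σ₀² = 16×22.40/32 = 11.2000
Critical values: χ²_{0.975,16} = 6.908, χ²_{0.025,16} = 28.845
Rejection region: χ² < 6.908 or χ² > 28.845
Decision: fail to reject H₀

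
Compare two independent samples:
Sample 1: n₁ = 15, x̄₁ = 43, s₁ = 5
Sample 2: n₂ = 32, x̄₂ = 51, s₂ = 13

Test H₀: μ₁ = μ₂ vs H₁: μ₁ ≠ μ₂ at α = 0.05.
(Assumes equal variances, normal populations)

Answer: t = -2.2940, reject H₀

Derivation:
Pooled variance: s²_p = [14×5² + 31×13²]/(45) = 124.2000
s_p = 11.1445
SE = s_p×√(1/n₁ + 1/n₂) = 11.1445×√(1/15 + 1/32) = 3.4873
t = (x̄₁ - x̄₂)/SE = (43 - 51)/3.4873 = -2.2940
df = 45, t-critical = ±2.014
Decision: reject H₀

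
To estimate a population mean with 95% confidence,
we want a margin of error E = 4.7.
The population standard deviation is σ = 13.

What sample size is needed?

Answer: n = 30

Derivation:
z_0.025 = 1.960
n = (z×σ/E)² = (1.960×13/4.7)²
n = 29.3902
Round up: n = 30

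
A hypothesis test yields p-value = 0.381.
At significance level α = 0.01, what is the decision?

Answer: fail to reject H₀

Derivation:
Compare p-value to α:
0.381 ≥ 0.01
Decision: fail to reject H₀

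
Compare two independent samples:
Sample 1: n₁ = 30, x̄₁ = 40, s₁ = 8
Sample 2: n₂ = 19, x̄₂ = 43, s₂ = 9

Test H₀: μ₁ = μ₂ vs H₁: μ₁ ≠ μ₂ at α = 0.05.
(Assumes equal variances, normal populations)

Answer: t = -1.2185, fail to reject H₀

Derivation:
Pooled variance: s²_p = [29×8² + 18×9²]/(47) = 70.5106
s_p = 8.3971
SE = s_p×√(1/n₁ + 1/n₂) = 8.3971×√(1/30 + 1/19) = 2.4620
t = (x̄₁ - x̄₂)/SE = (40 - 43)/2.4620 = -1.2185
df = 47, t-critical = ±2.012
Decision: fail to reject H₀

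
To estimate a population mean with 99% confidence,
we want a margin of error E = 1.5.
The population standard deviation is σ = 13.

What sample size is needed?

Answer: n = 499

Derivation:
z_0.005 = 2.576
n = (z×σ/E)² = (2.576×13/1.5)²
n = 498.4205
Round up: n = 499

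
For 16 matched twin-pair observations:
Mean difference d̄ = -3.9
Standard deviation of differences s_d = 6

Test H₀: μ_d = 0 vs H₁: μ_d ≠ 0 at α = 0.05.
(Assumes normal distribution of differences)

df = n - 1 = 15
SE = s_d/√n = 6/√16 = 1.5000
t = d̄/SE = -3.9/1.5000 = -2.6000
Critical value: t_{0.025,15} = ±2.131
p-value ≈ 0.0201
Decision: reject H₀

Answer: t = -2.6000, reject H₀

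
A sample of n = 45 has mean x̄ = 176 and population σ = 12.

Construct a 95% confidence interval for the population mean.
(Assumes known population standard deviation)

Confidence level: 95%, α = 0.05
z_0.025 = 1.960
SE = σ/√n = 12/√45 = 1.7889
Margin of error = 1.960 × 1.7889 = 3.5062
CI: x̄ ± margin = 176 ± 3.5062
CI: (172.4938, 179.5062)

Answer: (172.4938, 179.5062)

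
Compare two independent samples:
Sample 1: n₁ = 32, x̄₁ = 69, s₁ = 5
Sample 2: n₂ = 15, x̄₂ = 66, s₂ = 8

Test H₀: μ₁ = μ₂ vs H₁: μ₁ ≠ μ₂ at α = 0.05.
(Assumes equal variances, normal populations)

Answer: t = 1.5733, fail to reject H₀

Derivation:
Pooled variance: s²_p = [31×5² + 14×8²]/(45) = 37.1333
s_p = 6.0937
SE = s_p×√(1/n₁ + 1/n₂) = 6.0937×√(1/32 + 1/15) = 1.9068
t = (x̄₁ - x̄₂)/SE = (69 - 66)/1.9068 = 1.5733
df = 45, t-critical = ±2.014
Decision: fail to reject H₀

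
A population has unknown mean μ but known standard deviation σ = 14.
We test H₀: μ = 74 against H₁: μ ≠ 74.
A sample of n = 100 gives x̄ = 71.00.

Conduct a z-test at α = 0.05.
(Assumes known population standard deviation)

Standard error: SE = σ/√n = 14/√100 = 1.4000
z-statistic: z = (x̄ - μ₀)/SE = (71.00 - 74)/1.4000 = -2.1429
Critical value: ±1.960
p-value = 0.0321
Decision: reject H₀

Answer: z = -2.1429, reject H₀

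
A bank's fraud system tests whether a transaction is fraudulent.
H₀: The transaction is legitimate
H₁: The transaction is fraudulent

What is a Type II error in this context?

A Type I error (probability α) occurs when we reject a true H₀.
A Type II error (probability β) occurs when we fail to reject a false H₀.

Answer: Allowing a fraudulent transaction to go through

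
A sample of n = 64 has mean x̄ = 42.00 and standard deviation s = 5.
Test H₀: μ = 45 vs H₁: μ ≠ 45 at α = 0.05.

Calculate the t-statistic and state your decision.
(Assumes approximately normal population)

Answer: t = -4.8000, reject H₀

Derivation:
df = n - 1 = 63
SE = s/√n = 5/√64 = 0.6250
t = (x̄ - μ₀)/SE = (42.00 - 45)/0.6250 = -4.8000
Critical value: t_{0.025,63} = ±1.998
p-value < 0.0001
Decision: reject H₀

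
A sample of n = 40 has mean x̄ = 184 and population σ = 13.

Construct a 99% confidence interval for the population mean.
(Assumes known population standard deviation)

Answer: (178.7050, 189.2950)

Derivation:
Confidence level: 99%, α = 0.01
z_0.005 = 2.576
SE = σ/√n = 13/√40 = 2.0555
Margin of error = 2.576 × 2.0555 = 5.2950
CI: x̄ ± margin = 184 ± 5.2950
CI: (178.7050, 189.2950)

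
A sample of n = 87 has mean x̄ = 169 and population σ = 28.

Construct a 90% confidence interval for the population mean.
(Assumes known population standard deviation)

Answer: (164.0619, 173.9381)

Derivation:
Confidence level: 90%, α = 0.1
z_0.05 = 1.645
SE = σ/√n = 28/√87 = 3.0019
Margin of error = 1.645 × 3.0019 = 4.9381
CI: x̄ ± margin = 169 ± 4.9381
CI: (164.0619, 173.9381)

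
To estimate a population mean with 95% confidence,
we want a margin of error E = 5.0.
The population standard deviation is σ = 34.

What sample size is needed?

z_0.025 = 1.960
n = (z×σ/E)² = (1.960×34/5.0)²
n = 177.6356
Round up: n = 178

Answer: n = 178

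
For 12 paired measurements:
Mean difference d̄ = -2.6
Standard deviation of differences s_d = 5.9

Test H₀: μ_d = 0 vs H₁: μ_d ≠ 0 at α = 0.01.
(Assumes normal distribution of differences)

Answer: t = -1.5265, fail to reject H₀

Derivation:
df = n - 1 = 11
SE = s_d/√n = 5.9/√12 = 1.7032
t = d̄/SE = -2.6/1.7032 = -1.5265
Critical value: t_{0.005,11} = ±3.106
p-value ≈ 0.1551
Decision: fail to reject H₀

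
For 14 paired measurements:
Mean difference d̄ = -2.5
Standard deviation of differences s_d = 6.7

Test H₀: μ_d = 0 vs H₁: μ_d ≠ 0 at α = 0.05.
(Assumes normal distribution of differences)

df = n - 1 = 13
SE = s_d/√n = 6.7/√14 = 1.7907
t = d̄/SE = -2.5/1.7907 = -1.3961
Critical value: t_{0.025,13} = ±2.160
p-value ≈ 0.1861
Decision: fail to reject H₀

Answer: t = -1.3961, fail to reject H₀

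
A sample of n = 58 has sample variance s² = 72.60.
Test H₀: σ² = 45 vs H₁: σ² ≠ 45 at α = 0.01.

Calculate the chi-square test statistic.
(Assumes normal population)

Answer: χ² = 91.9600, reject H₀

Derivation:
df = n - 1 = 57
χ² = (n-1)s²/σ₀² = 57×72.60/45 = 91.9600
Critical values: χ²_{0.995,57} = 33.248, χ²_{0.005,57} = 88.236
Rejection region: χ² < 33.248 or χ² > 88.236
Decision: reject H₀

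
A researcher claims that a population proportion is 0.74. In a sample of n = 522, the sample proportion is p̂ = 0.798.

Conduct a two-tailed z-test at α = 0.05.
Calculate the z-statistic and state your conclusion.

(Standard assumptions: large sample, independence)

Answer: z = 3.0211, reject H₀

Derivation:
H₀: p = 0.74, H₁: p ≠ 0.74
Standard error: SE = √(p₀(1-p₀)/n) = √(0.74×0.26/522) = 0.019198
z-statistic: z = (p̂ - p₀)/SE = (0.798 - 0.74)/0.019198 = 3.0211
Critical value: z_0.025 = ±1.960
p-value = 0.0025
Decision: reject H₀ at α = 0.05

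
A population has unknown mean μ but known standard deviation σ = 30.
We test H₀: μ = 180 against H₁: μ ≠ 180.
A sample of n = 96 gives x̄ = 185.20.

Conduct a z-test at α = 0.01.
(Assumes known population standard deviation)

Standard error: SE = σ/√n = 30/√96 = 3.0619
z-statistic: z = (x̄ - μ₀)/SE = (185.20 - 180)/3.0619 = 1.6983
Critical value: ±2.576
p-value = 0.0895
Decision: fail to reject H₀

Answer: z = 1.6983, fail to reject H₀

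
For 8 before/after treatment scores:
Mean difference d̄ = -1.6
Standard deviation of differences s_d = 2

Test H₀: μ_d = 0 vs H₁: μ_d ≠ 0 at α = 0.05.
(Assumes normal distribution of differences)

Answer: t = -2.2628, fail to reject H₀

Derivation:
df = n - 1 = 7
SE = s_d/√n = 2/√8 = 0.7071
t = d̄/SE = -1.6/0.7071 = -2.2628
Critical value: t_{0.025,7} = ±2.365
p-value ≈ 0.0581
Decision: fail to reject H₀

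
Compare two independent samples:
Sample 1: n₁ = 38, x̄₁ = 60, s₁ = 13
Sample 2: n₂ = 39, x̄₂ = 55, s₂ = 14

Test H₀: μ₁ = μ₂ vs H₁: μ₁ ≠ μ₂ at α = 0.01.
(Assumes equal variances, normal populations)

Answer: t = 1.6230, fail to reject H₀

Derivation:
Pooled variance: s²_p = [37×13² + 38×14²]/(75) = 182.6800
s_p = 13.5159
SE = s_p×√(1/n₁ + 1/n₂) = 13.5159×√(1/38 + 1/39) = 3.0808
t = (x̄₁ - x̄₂)/SE = (60 - 55)/3.0808 = 1.6230
df = 75, t-critical = ±2.643
Decision: fail to reject H₀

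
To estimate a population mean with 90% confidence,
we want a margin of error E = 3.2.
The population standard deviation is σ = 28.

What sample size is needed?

z_0.05 = 1.645
n = (z×σ/E)² = (1.645×28/3.2)²
n = 207.1800
Round up: n = 208

Answer: n = 208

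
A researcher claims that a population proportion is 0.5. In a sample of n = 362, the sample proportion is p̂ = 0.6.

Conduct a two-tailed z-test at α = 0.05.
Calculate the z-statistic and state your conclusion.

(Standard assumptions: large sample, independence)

Answer: z = 3.8053, reject H₀

Derivation:
H₀: p = 0.5, H₁: p ≠ 0.5
Standard error: SE = √(p₀(1-p₀)/n) = √(0.5×0.5/362) = 0.026279
z-statistic: z = (p̂ - p₀)/SE = (0.6 - 0.5)/0.026279 = 3.8053
Critical value: z_0.025 = ±1.960
p-value = 0.0001
Decision: reject H₀ at α = 0.05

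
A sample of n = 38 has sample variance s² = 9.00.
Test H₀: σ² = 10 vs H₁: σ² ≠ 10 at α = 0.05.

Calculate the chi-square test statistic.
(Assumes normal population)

df = n - 1 = 37
χ² = (n-1)s²/σ₀² = 37×9.00/10 = 33.3000
Critical values: χ²_{0.975,37} = 22.106, χ²_{0.025,37} = 55.668
Rejection region: χ² < 22.106 or χ² > 55.668
Decision: fail to reject H₀

Answer: χ² = 33.3000, fail to reject H₀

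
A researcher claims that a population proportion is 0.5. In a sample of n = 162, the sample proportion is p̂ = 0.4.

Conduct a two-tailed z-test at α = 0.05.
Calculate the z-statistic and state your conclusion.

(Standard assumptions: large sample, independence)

Answer: z = -2.5456, reject H₀

Derivation:
H₀: p = 0.5, H₁: p ≠ 0.5
Standard error: SE = √(p₀(1-p₀)/n) = √(0.5×0.5/162) = 0.039284
z-statistic: z = (p̂ - p₀)/SE = (0.4 - 0.5)/0.039284 = -2.5456
Critical value: z_0.025 = ±1.960
p-value = 0.0109
Decision: reject H₀ at α = 0.05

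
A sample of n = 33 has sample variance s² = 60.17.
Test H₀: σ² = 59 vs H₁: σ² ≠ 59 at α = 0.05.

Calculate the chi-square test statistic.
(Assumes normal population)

df = n - 1 = 32
χ² = (n-1)s²/σ₀² = 32×60.17/59 = 32.6346
Critical values: χ²_{0.975,32} = 18.291, χ²_{0.025,32} = 49.480
Rejection region: χ² < 18.291 or χ² > 49.480
Decision: fail to reject H₀

Answer: χ² = 32.6346, fail to reject H₀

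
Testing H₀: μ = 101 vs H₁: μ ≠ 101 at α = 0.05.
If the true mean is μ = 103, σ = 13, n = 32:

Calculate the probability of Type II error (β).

SE = σ/√n = 13/√32 = 2.2981
Critical values: μ₀ ± z_0.025×SE = 101 ± 1.960×2.2981
Acceptance region: (96.4957, 105.5043)
Under H₁ (μ = 103): z_high = (105.5043 - 103)/2.2981 = 1.0897, z_low = (96.4957 - 103)/2.2981 = -2.8303
β = P(not reject | H₁) = Φ(1.0897) - Φ(-2.8303) ≈ 0.8598

Answer: β ≈ 0.8598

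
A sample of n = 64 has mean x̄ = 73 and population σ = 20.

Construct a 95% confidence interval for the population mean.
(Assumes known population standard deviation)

Answer: (68.1000, 77.9000)

Derivation:
Confidence level: 95%, α = 0.05
z_0.025 = 1.960
SE = σ/√n = 20/√64 = 2.5000
Margin of error = 1.960 × 2.5000 = 4.9000
CI: x̄ ± margin = 73 ± 4.9000
CI: (68.1000, 77.9000)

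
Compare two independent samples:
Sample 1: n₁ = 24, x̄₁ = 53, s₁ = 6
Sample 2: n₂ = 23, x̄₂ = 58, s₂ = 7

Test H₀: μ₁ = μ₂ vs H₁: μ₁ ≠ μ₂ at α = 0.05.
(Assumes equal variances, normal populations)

Pooled variance: s²_p = [23×6² + 22×7²]/(45) = 42.3556
s_p = 6.5081
SE = s_p×√(1/n₁ + 1/n₂) = 6.5081×√(1/24 + 1/23) = 1.8990
t = (x̄₁ - x̄₂)/SE = (53 - 58)/1.8990 = -2.6330
df = 45, t-critical = ±2.014
Decision: reject H₀

Answer: t = -2.6330, reject H₀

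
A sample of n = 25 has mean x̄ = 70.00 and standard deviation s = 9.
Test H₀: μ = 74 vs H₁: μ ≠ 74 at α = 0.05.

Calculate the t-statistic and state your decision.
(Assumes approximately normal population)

Answer: t = -2.2222, reject H₀

Derivation:
df = n - 1 = 24
SE = s/√n = 9/√25 = 1.8000
t = (x̄ - μ₀)/SE = (70.00 - 74)/1.8000 = -2.2222
Critical value: t_{0.025,24} = ±2.064
p-value ≈ 0.0359
Decision: reject H₀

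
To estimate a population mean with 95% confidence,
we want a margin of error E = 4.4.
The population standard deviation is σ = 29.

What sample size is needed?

Answer: n = 167

Derivation:
z_0.025 = 1.960
n = (z×σ/E)² = (1.960×29/4.4)²
n = 166.8794
Round up: n = 167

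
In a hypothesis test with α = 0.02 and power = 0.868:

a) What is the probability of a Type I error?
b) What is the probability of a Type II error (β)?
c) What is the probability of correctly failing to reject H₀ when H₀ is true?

Answer: a) 0.02, b) 0.132, c) 0.98

Derivation:
a) Type I error probability = α = 0.02
b) Power = P(reject H₀ | H₁ true) = 1 - β = 0.868, so Type II error probability = β = 1 - Power = 0.132
c) P(fail to reject H₀ | H₀ true) = 1 - α = 0.98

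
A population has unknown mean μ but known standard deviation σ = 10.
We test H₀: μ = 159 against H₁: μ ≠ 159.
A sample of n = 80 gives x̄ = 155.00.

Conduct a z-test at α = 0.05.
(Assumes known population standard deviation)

Standard error: SE = σ/√n = 10/√80 = 1.1180
z-statistic: z = (x̄ - μ₀)/SE = (155.00 - 159)/1.1180 = -3.5778
Critical value: ±1.960
p-value = 0.0003
Decision: reject H₀

Answer: z = -3.5778, reject H₀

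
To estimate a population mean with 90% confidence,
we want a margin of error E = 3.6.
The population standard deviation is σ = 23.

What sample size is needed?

z_0.05 = 1.645
n = (z×σ/E)² = (1.645×23/3.6)²
n = 110.4543
Round up: n = 111

Answer: n = 111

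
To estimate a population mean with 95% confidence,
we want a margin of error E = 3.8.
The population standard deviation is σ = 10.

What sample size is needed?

Answer: n = 27

Derivation:
z_0.025 = 1.960
n = (z×σ/E)² = (1.960×10/3.8)²
n = 26.6039
Round up: n = 27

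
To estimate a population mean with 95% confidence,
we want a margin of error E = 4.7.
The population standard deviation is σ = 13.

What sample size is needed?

z_0.025 = 1.960
n = (z×σ/E)² = (1.960×13/4.7)²
n = 29.3902
Round up: n = 30

Answer: n = 30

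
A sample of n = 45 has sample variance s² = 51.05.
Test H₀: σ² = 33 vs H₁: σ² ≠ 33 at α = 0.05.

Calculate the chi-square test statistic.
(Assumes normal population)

Answer: χ² = 68.0667, reject H₀

Derivation:
df = n - 1 = 44
χ² = (n-1)s²/σ₀² = 44×51.05/33 = 68.0667
Critical values: χ²_{0.975,44} = 27.575, χ²_{0.025,44} = 64.201
Rejection region: χ² < 27.575 or χ² > 64.201
Decision: reject H₀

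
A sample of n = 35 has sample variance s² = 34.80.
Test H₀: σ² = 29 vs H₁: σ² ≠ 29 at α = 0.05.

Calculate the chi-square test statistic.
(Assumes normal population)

Answer: χ² = 40.8000, fail to reject H₀

Derivation:
df = n - 1 = 34
χ² = (n-1)s²/σ₀² = 34×34.80/29 = 40.8000
Critical values: χ²_{0.975,34} = 19.806, χ²_{0.025,34} = 51.966
Rejection region: χ² < 19.806 or χ² > 51.966
Decision: fail to reject H₀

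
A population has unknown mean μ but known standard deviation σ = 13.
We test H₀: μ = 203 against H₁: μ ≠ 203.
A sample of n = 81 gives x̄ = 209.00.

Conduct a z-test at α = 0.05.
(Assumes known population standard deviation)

Answer: z = 4.1540, reject H₀

Derivation:
Standard error: SE = σ/√n = 13/√81 = 1.4444
z-statistic: z = (x̄ - μ₀)/SE = (209.00 - 203)/1.4444 = 4.1540
Critical value: ±1.960
p-value < 0.0001
Decision: reject H₀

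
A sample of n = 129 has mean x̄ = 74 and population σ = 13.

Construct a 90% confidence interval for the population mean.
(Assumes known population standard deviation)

Confidence level: 90%, α = 0.1
z_0.05 = 1.645
SE = σ/√n = 13/√129 = 1.1446
Margin of error = 1.645 × 1.1446 = 1.8829
CI: x̄ ± margin = 74 ± 1.8829
CI: (72.1171, 75.8829)

Answer: (72.1171, 75.8829)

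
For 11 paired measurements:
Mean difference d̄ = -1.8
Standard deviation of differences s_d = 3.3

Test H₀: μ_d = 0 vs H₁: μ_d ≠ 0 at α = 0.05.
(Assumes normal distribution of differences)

Answer: t = -1.8090, fail to reject H₀

Derivation:
df = n - 1 = 10
SE = s_d/√n = 3.3/√11 = 0.9950
t = d̄/SE = -1.8/0.9950 = -1.8090
Critical value: t_{0.025,10} = ±2.228
p-value ≈ 0.1006
Decision: fail to reject H₀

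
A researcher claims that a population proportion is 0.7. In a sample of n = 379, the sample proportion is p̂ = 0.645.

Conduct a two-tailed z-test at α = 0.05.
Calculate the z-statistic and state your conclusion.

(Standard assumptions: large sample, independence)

H₀: p = 0.7, H₁: p ≠ 0.7
Standard error: SE = √(p₀(1-p₀)/n) = √(0.7×0.3/379) = 0.023539
z-statistic: z = (p̂ - p₀)/SE = (0.645 - 0.7)/0.023539 = -2.3365
Critical value: z_0.025 = ±1.960
p-value = 0.0195
Decision: reject H₀ at α = 0.05

Answer: z = -2.3365, reject H₀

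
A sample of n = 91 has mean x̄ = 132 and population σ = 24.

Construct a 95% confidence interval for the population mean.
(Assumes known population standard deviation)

Answer: (127.0688, 136.9312)

Derivation:
Confidence level: 95%, α = 0.05
z_0.025 = 1.960
SE = σ/√n = 24/√91 = 2.5159
Margin of error = 1.960 × 2.5159 = 4.9312
CI: x̄ ± margin = 132 ± 4.9312
CI: (127.0688, 136.9312)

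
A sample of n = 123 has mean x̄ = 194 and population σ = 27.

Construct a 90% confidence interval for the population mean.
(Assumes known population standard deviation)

Answer: (189.9952, 198.0048)

Derivation:
Confidence level: 90%, α = 0.1
z_0.05 = 1.645
SE = σ/√n = 27/√123 = 2.4345
Margin of error = 1.645 × 2.4345 = 4.0048
CI: x̄ ± margin = 194 ± 4.0048
CI: (189.9952, 198.0048)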